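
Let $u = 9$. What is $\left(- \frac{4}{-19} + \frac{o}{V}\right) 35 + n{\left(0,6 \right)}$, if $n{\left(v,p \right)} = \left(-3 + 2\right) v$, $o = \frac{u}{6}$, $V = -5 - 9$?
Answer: $\frac{275}{76} \approx 3.6184$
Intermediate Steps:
$V = -14$
$o = \frac{3}{2}$ ($o = \frac{9}{6} = 9 \cdot \frac{1}{6} = \frac{3}{2} \approx 1.5$)
$n{\left(v,p \right)} = - v$
$\left(- \frac{4}{-19} + \frac{o}{V}\right) 35 + n{\left(0,6 \right)} = \left(- \frac{4}{-19} + \frac{3}{2 \left(-14\right)}\right) 35 - 0 = \left(\left(-4\right) \left(- \frac{1}{19}\right) + \frac{3}{2} \left(- \frac{1}{14}\right)\right) 35 + 0 = \left(\frac{4}{19} - \frac{3}{28}\right) 35 + 0 = \frac{55}{532} \cdot 35 + 0 = \frac{275}{76} + 0 = \frac{275}{76}$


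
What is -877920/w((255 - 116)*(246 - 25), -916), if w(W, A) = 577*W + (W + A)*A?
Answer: 175584/1914937 ≈ 0.091692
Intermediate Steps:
w(W, A) = 577*W + A*(A + W) (w(W, A) = 577*W + (A + W)*A = 577*W + A*(A + W))
-877920/w((255 - 116)*(246 - 25), -916) = -877920/((-916)² + 577*((255 - 116)*(246 - 25)) - 916*(255 - 116)*(246 - 25)) = -877920/(839056 + 577*(139*221) - 127324*221) = -877920/(839056 + 577*30719 - 916*30719) = -877920/(839056 + 17724863 - 28138604) = -877920/(-9574685) = -877920*(-1/9574685) = 175584/1914937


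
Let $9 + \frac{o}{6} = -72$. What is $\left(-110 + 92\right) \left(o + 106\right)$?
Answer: $6840$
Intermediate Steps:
$o = -486$ ($o = -54 + 6 \left(-72\right) = -54 - 432 = -486$)
$\left(-110 + 92\right) \left(o + 106\right) = \left(-110 + 92\right) \left(-486 + 106\right) = \left(-18\right) \left(-380\right) = 6840$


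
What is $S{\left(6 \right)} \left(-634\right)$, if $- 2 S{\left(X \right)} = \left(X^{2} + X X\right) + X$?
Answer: $24726$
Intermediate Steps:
$S{\left(X \right)} = - X^{2} - \frac{X}{2}$ ($S{\left(X \right)} = - \frac{\left(X^{2} + X X\right) + X}{2} = - \frac{\left(X^{2} + X^{2}\right) + X}{2} = - \frac{2 X^{2} + X}{2} = - \frac{X + 2 X^{2}}{2} = - X^{2} - \frac{X}{2}$)
$S{\left(6 \right)} \left(-634\right) = \left(-1\right) 6 \left(\frac{1}{2} + 6\right) \left(-634\right) = \left(-1\right) 6 \cdot \frac{13}{2} \left(-634\right) = \left(-39\right) \left(-634\right) = 24726$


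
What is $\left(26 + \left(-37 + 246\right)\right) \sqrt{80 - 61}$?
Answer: $235 \sqrt{19} \approx 1024.3$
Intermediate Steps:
$\left(26 + \left(-37 + 246\right)\right) \sqrt{80 - 61} = \left(26 + 209\right) \sqrt{19} = 235 \sqrt{19}$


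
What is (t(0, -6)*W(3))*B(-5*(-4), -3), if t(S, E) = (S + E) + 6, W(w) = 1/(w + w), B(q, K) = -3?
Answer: 0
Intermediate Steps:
W(w) = 1/(2*w)
t(S, E) = 6 + E + S (t(S, E) = (E + S) + 6 = 6 + E + S)
(t(0, -6)*W(3))*B(-5*(-4), -3) = ((6 - 6 + 0)*((1/2)/3))*(-3) = (0*((1/2)*(1/3)))*(-3) = (0*(1/6))*(-3) = 0*(-3) = 0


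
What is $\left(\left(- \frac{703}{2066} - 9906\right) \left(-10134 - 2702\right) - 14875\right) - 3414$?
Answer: $\frac{131335098045}{1033} \approx 1.2714 \cdot 10^{8}$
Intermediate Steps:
$\left(\left(- \frac{703}{2066} - 9906\right) \left(-10134 - 2702\right) - 14875\right) - 3414 = \left(\left(\left(-703\right) \frac{1}{2066} - 9906\right) \left(-12836\right) - 14875\right) - 3414 = \left(\left(- \frac{703}{2066} - 9906\right) \left(-12836\right) - 14875\right) - 3414 = \left(\left(- \frac{20466499}{2066}\right) \left(-12836\right) - 14875\right) - 3414 = \left(\frac{131353990582}{1033} - 14875\right) - 3414 = \frac{131338624707}{1033} - 3414 = \frac{131335098045}{1033}$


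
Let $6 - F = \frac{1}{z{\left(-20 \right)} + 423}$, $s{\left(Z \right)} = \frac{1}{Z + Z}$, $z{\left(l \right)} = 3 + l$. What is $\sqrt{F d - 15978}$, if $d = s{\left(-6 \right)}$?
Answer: $\frac{i \sqrt{94817951718}}{2436} \approx 126.41 i$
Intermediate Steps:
$s{\left(Z \right)} = \frac{1}{2 Z}$
$d = - \frac{1}{12}$ ($d = \frac{1}{2 \left(-6\right)} = \frac{1}{2} \left(- \frac{1}{6}\right) = - \frac{1}{12} \approx -0.083333$)
$F = \frac{2435}{406}$ ($F = 6 - \frac{1}{\left(3 - 20\right) + 423} = 6 - \frac{1}{-17 + 423} = 6 - \frac{1}{406} = \frac{2435}{406} \approx 5.9975$)
$\sqrt{F d - 15978} = \sqrt{\frac{2435}{406} \left(- \frac{1}{12}\right) - 15978} = \sqrt{- \frac{2435}{4872} - 15978} = \sqrt{- \frac{77847251}{4872}} = \frac{i \sqrt{94817951718}}{2436}$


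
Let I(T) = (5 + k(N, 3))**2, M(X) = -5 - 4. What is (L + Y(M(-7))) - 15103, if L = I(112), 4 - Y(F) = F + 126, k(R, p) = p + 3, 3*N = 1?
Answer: -15095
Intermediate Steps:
M(X) = -9
N = 1/3 (N = (1/3)*1 = 1/3 ≈ 0.33333)
k(R, p) = 3 + p
I(T) = 121 (I(T) = (5 + (3 + 3))**2 = (5 + 6)**2 = 11**2 = 121)
Y(F) = -122 - F (Y(F) = 4 - (F + 126) = 4 - (126 + F) = 4 + (-126 - F) = -122 - F)
L = 121
(L + Y(M(-7))) - 15103 = (121 + (-122 - 1*(-9))) - 15103 = (121 + (-122 + 9)) - 15103 = (121 - 113) - 15103 = 8 - 15103 = -15095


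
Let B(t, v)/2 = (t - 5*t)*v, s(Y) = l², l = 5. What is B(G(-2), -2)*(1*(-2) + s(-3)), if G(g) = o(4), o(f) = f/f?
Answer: 368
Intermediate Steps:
o(f) = 1
G(g) = 1
s(Y) = 25 (s(Y) = 5² = 25)
B(t, v) = -8*t*v (B(t, v) = 2*((t - 5*t)*v) = 2*((-4*t)*v) = 2*(-4*t*v) = -8*t*v)
B(G(-2), -2)*(1*(-2) + s(-3)) = (-8*1*(-2))*(1*(-2) + 25) = 16*(-2 + 25) = 16*23 = 368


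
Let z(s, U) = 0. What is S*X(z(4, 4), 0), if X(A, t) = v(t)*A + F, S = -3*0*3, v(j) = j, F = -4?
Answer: 0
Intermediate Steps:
S = 0 (S = 0*3 = 0)
X(A, t) = -4 + A*t (X(A, t) = t*A - 4 = A*t - 4 = -4 + A*t)
S*X(z(4, 4), 0) = 0*(-4 + 0*0) = 0*(-4 + 0) = 0*(-4) = 0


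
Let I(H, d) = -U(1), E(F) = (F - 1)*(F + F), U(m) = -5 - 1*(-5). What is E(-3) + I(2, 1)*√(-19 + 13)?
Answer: 24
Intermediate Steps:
U(m) = 0 (U(m) = -5 + 5 = 0)
E(F) = 2*F*(-1 + F) (E(F) = (-1 + F)*(2*F) = 2*F*(-1 + F))
I(H, d) = 0 (I(H, d) = -1*0 = 0)
E(-3) + I(2, 1)*√(-19 + 13) = 2*(-3)*(-1 - 3) + 0*√(-19 + 13) = 2*(-3)*(-4) + 0*√(-6) = 24 + 0*(I*√6) = 24 + 0 = 24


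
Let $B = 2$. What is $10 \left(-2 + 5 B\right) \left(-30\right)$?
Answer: $-2400$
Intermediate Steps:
$10 \left(-2 + 5 B\right) \left(-30\right) = 10 \left(-2 + 5 \cdot 2\right) \left(-30\right) = 10 \left(-2 + 10\right) \left(-30\right) = 10 \cdot 8 \left(-30\right) = 80 \left(-30\right) = -2400$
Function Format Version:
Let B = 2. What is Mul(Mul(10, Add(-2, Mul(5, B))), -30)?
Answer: -2400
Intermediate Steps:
Mul(Mul(10, Add(-2, Mul(5, B))), -30) = Mul(Mul(10, Add(-2, Mul(5, 2))), -30) = Mul(Mul(10, Add(-2, 10)), -30) = Mul(Mul(10, 8), -30) = Mul(80, -30) = -2400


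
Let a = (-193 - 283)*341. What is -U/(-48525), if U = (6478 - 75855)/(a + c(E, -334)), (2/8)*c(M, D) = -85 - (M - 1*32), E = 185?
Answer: 583/66576300 ≈ 8.7569e-6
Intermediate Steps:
c(M, D) = -212 - 4*M (c(M, D) = 4*(-85 - (M - 1*32)) = 4*(-85 - (M - 32)) = 4*(-85 - (-32 + M)) = 4*(-85 + (32 - M)) = 4*(-53 - M) = -212 - 4*M)
a = -162316 (a = -476*341 = -162316)
U = 583/1372 (U = (6478 - 75855)/(-162316 + (-212 - 4*185)) = -69377/(-162316 + (-212 - 740)) = -69377/(-162316 - 952) = -69377/(-163268) = -69377*(-1/163268) = 583/1372 ≈ 0.42493)
-U/(-48525) = -583/(1372*(-48525)) = -583*(-1)/(1372*48525) = -1*(-583/66576300) = 583/66576300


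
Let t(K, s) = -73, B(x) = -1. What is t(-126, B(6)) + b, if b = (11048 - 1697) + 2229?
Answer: 11507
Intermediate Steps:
b = 11580 (b = 9351 + 2229 = 11580)
t(-126, B(6)) + b = -73 + 11580 = 11507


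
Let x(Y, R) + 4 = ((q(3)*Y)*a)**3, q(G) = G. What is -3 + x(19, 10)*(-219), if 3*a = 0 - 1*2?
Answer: 12017841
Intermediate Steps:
a = -2/3 (a = (0 - 1*2)/3 = (0 - 2)/3 = (1/3)*(-2) = -2/3 ≈ -0.66667)
x(Y, R) = -4 - 8*Y**3 (x(Y, R) = -4 + ((3*Y)*(-2/3))**3 = -4 + (-2*Y)**3 = -4 - 8*Y**3)
-3 + x(19, 10)*(-219) = -3 + (-4 - 8*19**3)*(-219) = -3 + (-4 - 8*6859)*(-219) = -3 + (-4 - 54872)*(-219) = -3 - 54876*(-219) = -3 + 12017844 = 12017841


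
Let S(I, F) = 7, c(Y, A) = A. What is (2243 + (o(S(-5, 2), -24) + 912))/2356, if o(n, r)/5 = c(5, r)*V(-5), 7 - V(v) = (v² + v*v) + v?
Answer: 7715/2356 ≈ 3.2746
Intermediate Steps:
V(v) = 7 - v - 2*v² (V(v) = 7 - ((v² + v*v) + v) = 7 - ((v² + v²) + v) = 7 - (2*v² + v) = 7 - (v + 2*v²) = 7 + (-v - 2*v²) = 7 - v - 2*v²)
o(n, r) = -190*r (o(n, r) = 5*(r*(7 - 1*(-5) - 2*(-5)²)) = 5*(r*(7 + 5 - 2*25)) = 5*(r*(7 + 5 - 50)) = 5*(r*(-38)) = 5*(-38*r) = -190*r)
(2243 + (o(S(-5, 2), -24) + 912))/2356 = (2243 + (-190*(-24) + 912))/2356 = (2243 + (4560 + 912))*(1/2356) = (2243 + 5472)*(1/2356) = 7715*(1/2356) = 7715/2356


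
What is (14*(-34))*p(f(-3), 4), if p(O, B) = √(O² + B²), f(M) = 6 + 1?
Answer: -476*√65 ≈ -3837.6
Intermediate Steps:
f(M) = 7
p(O, B) = √(B² + O²)
(14*(-34))*p(f(-3), 4) = (14*(-34))*√(4² + 7²) = -476*√(16 + 49) = -476*√65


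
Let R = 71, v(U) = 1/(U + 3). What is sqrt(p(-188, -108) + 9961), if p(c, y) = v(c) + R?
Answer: sqrt(343345015)/185 ≈ 100.16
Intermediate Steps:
v(U) = 1/(3 + U)
p(c, y) = 71 + 1/(3 + c) (p(c, y) = 1/(3 + c) + 71 = 71 + 1/(3 + c))
sqrt(p(-188, -108) + 9961) = sqrt((214 + 71*(-188))/(3 - 188) + 9961) = sqrt((214 - 13348)/(-185) + 9961) = sqrt(-1/185*(-13134) + 9961) = sqrt(13134/185 + 9961) = sqrt(1855919/185) = sqrt(343345015)/185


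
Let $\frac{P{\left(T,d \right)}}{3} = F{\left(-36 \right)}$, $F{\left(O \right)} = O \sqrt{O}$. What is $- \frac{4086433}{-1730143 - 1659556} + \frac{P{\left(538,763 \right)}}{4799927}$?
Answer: $\frac{4086433}{3389699} - \frac{648 i}{4799927} \approx 1.2055 - 0.000135 i$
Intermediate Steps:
$F{\left(O \right)} = O^{\frac{3}{2}}$
$P{\left(T,d \right)} = - 648 i$ ($P{\left(T,d \right)} = 3 \left(-36\right)^{\frac{3}{2}} = 3 \left(- 216 i\right) = - 648 i$)
$- \frac{4086433}{-1730143 - 1659556} + \frac{P{\left(538,763 \right)}}{4799927} = - \frac{4086433}{-1730143 - 1659556} + \frac{\left(-648\right) i}{4799927} = - \frac{4086433}{-1730143 - 1659556} + - 648 i \frac{1}{4799927} = - \frac{4086433}{-3389699} - \frac{648 i}{4799927} = \left(-4086433\right) \left(- \frac{1}{3389699}\right) - \frac{648 i}{4799927} = \frac{4086433}{3389699} - \frac{648 i}{4799927}$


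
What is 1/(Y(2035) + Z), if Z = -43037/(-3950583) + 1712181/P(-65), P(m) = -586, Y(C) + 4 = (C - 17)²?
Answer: 2315041638/9420826275328319 ≈ 2.4574e-7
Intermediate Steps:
Y(C) = -4 + (-17 + C)² (Y(C) = -4 + (C - 17)² = -4 + (-17 + C)²)
Z = -6764087931841/2315041638 (Z = -43037/(-3950583) + 1712181/(-586) = -43037*(-1/3950583) + 1712181*(-1/586) = 43037/3950583 - 1712181/586 = -6764087931841/2315041638 ≈ -2921.8)
1/(Y(2035) + Z) = 1/((-4 + (-17 + 2035)²) - 6764087931841/2315041638) = 1/((-4 + 2018²) - 6764087931841/2315041638) = 1/((-4 + 4072324) - 6764087931841/2315041638) = 1/(4072320 - 6764087931841/2315041638) = 1/(9420826275328319/2315041638) = 2315041638/9420826275328319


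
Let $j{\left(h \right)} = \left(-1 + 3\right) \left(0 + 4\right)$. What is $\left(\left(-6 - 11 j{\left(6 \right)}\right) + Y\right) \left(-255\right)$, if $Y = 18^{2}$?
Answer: $-58650$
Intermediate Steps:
$j{\left(h \right)} = 8$ ($j{\left(h \right)} = 2 \cdot 4 = 8$)
$Y = 324$
$\left(\left(-6 - 11 j{\left(6 \right)}\right) + Y\right) \left(-255\right) = \left(\left(-6 - 88\right) + 324\right) \left(-255\right) = \left(-94 + 324\right) \left(-255\right) = 230 \left(-255\right) = -58650$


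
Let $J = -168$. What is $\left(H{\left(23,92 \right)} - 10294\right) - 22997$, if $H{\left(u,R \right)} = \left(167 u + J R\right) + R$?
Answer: $-44814$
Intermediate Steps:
$H{\left(u,R \right)} = - 167 R + 167 u$ ($H{\left(u,R \right)} = \left(167 u - 168 R\right) + R = \left(- 168 R + 167 u\right) + R = - 167 R + 167 u$)
$\left(H{\left(23,92 \right)} - 10294\right) - 22997 = \left(\left(\left(-167\right) 92 + 167 \cdot 23\right) - 10294\right) - 22997 = \left(\left(-15364 + 3841\right) - 10294\right) - 22997 = \left(-11523 - 10294\right) - 22997 = -21817 - 22997 = -44814$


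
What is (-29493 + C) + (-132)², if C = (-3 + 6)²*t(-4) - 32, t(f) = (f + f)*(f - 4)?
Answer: -11525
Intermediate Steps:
t(f) = 2*f*(-4 + f) (t(f) = (2*f)*(-4 + f) = 2*f*(-4 + f))
C = 544 (C = (-3 + 6)²*(2*(-4)*(-4 - 4)) - 32 = 3²*(2*(-4)*(-8)) - 32 = 9*64 - 32 = 576 - 32 = 544)
(-29493 + C) + (-132)² = (-29493 + 544) + (-132)² = -28949 + 17424 = -11525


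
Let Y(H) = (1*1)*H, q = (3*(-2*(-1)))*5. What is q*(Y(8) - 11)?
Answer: -90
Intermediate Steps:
q = 30 (q = (3*2)*5 = 6*5 = 30)
Y(H) = H (Y(H) = 1*H = H)
q*(Y(8) - 11) = 30*(8 - 11) = 30*(-3) = -90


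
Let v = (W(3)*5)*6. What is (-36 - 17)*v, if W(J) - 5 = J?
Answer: -12720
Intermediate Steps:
W(J) = 5 + J
v = 240 (v = ((5 + 3)*5)*6 = (8*5)*6 = 40*6 = 240)
(-36 - 17)*v = (-36 - 17)*240 = -53*240 = -12720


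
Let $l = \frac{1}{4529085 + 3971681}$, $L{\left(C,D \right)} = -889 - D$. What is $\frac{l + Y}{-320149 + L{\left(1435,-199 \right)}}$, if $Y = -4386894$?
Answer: $\frac{37291959360803}{2727377262674} \approx 13.673$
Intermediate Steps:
$l = \frac{1}{8500766} \approx 1.1764 \cdot 10^{-7}$
$\frac{l + Y}{-320149 + L{\left(1435,-199 \right)}} = \frac{\frac{1}{8500766} - 4386894}{-320149 - 690} = - \frac{37291959360803}{8500766 \left(-320149 + \left(-889 + 199\right)\right)} = - \frac{37291959360803}{8500766 \left(-320149 - 690\right)} = - \frac{37291959360803}{8500766 \left(-320839\right)} = \left(- \frac{37291959360803}{8500766}\right) \left(- \frac{1}{320839}\right) = \frac{37291959360803}{2727377262674}$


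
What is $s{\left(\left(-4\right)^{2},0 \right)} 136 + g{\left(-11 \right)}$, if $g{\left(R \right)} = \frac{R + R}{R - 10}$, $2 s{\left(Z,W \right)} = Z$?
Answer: $\frac{22870}{21} \approx 1089.0$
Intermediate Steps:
$s{\left(Z,W \right)} = \frac{Z}{2}$
$g{\left(R \right)} = \frac{2 R}{-10 + R}$
$s{\left(\left(-4\right)^{2},0 \right)} 136 + g{\left(-11 \right)} = \frac{\left(-4\right)^{2}}{2} \cdot 136 + 2 \left(-11\right) \frac{1}{-10 - 11} = \frac{1}{2} \cdot 16 \cdot 136 + 2 \left(-11\right) \frac{1}{-21} = 8 \cdot 136 + 2 \left(-11\right) \left(- \frac{1}{21}\right) = 1088 + \frac{22}{21} = \frac{22870}{21}$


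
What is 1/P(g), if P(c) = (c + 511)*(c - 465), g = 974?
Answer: 1/755865 ≈ 1.3230e-6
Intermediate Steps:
P(c) = (-465 + c)*(511 + c) (P(c) = (511 + c)*(-465 + c) = (-465 + c)*(511 + c))
1/P(g) = 1/(-237615 + 974**2 + 46*974) = 1/(-237615 + 948676 + 44804) = 1/755865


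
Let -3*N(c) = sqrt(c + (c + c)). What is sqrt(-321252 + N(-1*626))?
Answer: sqrt(-2891268 - 3*I*sqrt(1878))/3 ≈ 0.012743 - 566.79*I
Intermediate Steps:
N(c) = -sqrt(3)*sqrt(c)/3 (N(c) = -sqrt(c + (c + c))/3 = -sqrt(c + 2*c)/3 = -sqrt(3)*sqrt(c)/3)
sqrt(-321252 + N(-1*626)) = sqrt(-321252 - sqrt(3)*sqrt(-1*626)/3) = sqrt(-321252 - sqrt(3)*sqrt(-626)/3) = sqrt(-321252 - sqrt(3)*I*sqrt(626)/3) = sqrt(-321252 - I*sqrt(1878)/3)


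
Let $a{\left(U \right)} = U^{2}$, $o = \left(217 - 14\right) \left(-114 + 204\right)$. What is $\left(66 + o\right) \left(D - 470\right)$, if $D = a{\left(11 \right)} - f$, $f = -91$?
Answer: $-4730688$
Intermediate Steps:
$o = 18270$ ($o = 203 \cdot 90 = 18270$)
$D = 212$ ($D = 11^{2} - -91 = 121 + 91 = 212$)
$\left(66 + o\right) \left(D - 470\right) = \left(66 + 18270\right) \left(212 - 470\right) = 18336 \left(-258\right) = -4730688$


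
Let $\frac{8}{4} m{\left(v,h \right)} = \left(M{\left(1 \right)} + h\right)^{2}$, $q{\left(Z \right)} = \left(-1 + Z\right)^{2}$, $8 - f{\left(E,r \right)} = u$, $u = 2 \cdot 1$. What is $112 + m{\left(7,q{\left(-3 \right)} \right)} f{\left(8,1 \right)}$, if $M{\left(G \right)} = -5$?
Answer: $475$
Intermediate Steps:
$u = 2$
$f{\left(E,r \right)} = 6$ ($f{\left(E,r \right)} = 8 - 2 = 6$)
$m{\left(v,h \right)} = \frac{\left(-5 + h\right)^{2}}{2}$
$112 + m{\left(7,q{\left(-3 \right)} \right)} f{\left(8,1 \right)} = 112 + \frac{\left(-5 + \left(-1 - 3\right)^{2}\right)^{2}}{2} \cdot 6 = 112 + \frac{\left(-5 + \left(-4\right)^{2}\right)^{2}}{2} \cdot 6 = 112 + \frac{\left(-5 + 16\right)^{2}}{2} \cdot 6 = 112 + \frac{11^{2}}{2} \cdot 6 = 112 + \frac{1}{2} \cdot 121 \cdot 6 = 112 + \frac{121}{2} \cdot 6 = 112 + 363 = 475$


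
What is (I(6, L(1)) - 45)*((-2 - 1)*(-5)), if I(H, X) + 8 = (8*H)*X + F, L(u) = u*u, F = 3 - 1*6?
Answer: -120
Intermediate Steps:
F = -3 (F = 3 - 6 = -3)
L(u) = u**2
I(H, X) = -11 + 8*H*X (I(H, X) = -8 + ((8*H)*X - 3) = -8 + (8*H*X - 3) = -8 + (-3 + 8*H*X) = -11 + 8*H*X)
(I(6, L(1)) - 45)*((-2 - 1)*(-5)) = ((-11 + 8*6*1**2) - 45)*((-2 - 1)*(-5)) = ((-11 + 8*6*1) - 45)*(-3*(-5)) = ((-11 + 48) - 45)*15 = (37 - 45)*15 = -8*15 = -120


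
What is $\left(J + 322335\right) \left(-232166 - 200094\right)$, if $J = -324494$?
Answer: $933249340$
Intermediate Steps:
$\left(J + 322335\right) \left(-232166 - 200094\right) = \left(-324494 + 322335\right) \left(-232166 - 200094\right) = \left(-2159\right) \left(-432260\right) = 933249340$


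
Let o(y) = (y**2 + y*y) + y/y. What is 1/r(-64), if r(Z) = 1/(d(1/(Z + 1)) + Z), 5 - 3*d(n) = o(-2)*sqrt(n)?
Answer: -187/3 - I*sqrt(7)/7 ≈ -62.333 - 0.37796*I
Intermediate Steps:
o(y) = 1 + 2*y**2 (o(y) = (y**2 + y**2) + 1 = 2*y**2 + 1 = 1 + 2*y**2)
d(n) = 5/3 - 3*sqrt(n) (d(n) = 5/3 - (1 + 2*(-2)**2)*sqrt(n)/3 = 5/3 - (1 + 2*4)*sqrt(n)/3 = 5/3 - (1 + 8)*sqrt(n)/3 = 5/3 - 3*sqrt(n))
r(Z) = 1/(5/3 + Z - 3*sqrt(1/(1 + Z))) (r(Z) = 1/((5/3 - 3*sqrt(1/(Z + 1))) + Z) = 1/((5/3 - 3*sqrt(1/(1 + Z))) + Z) = 1/(5/3 + Z - 3*sqrt(1/(1 + Z))))
1/r(-64) = 1/(3/(5 - 9*I*sqrt(7)/21 + 3*(-64))) = 1/(3/(5 - 9*I*sqrt(7)/21 - 192)) = 1/(3/(5 - 3*I*sqrt(7)/7 - 192)) = 1/(3/(-187 - 3*I*sqrt(7)/7)) = -187/3 - I*sqrt(7)/7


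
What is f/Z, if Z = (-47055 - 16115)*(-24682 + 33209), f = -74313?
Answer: 74313/538650590 ≈ 0.00013796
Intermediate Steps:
Z = -538650590 (Z = -63170*8527 = -538650590)
f/Z = -74313/(-538650590) = -74313*(-1/538650590) = 74313/538650590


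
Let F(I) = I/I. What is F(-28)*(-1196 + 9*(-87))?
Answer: -1979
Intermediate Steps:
F(I) = 1
F(-28)*(-1196 + 9*(-87)) = 1*(-1196 + 9*(-87)) = 1*(-1196 - 783) = 1*(-1979) = -1979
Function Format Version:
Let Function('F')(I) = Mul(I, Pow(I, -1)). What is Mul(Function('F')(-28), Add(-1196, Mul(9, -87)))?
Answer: -1979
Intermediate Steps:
Function('F')(I) = 1
Mul(Function('F')(-28), Add(-1196, Mul(9, -87))) = Mul(1, Add(-1196, Mul(9, -87))) = Mul(1, Add(-1196, -783)) = Mul(1, -1979) = -1979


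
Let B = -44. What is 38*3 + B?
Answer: 70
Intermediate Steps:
38*3 + B = 38*3 - 44 = 114 - 44 = 70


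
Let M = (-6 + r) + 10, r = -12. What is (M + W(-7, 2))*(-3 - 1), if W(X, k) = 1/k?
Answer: 30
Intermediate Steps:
M = -8 (M = (-6 - 12) + 10 = -18 + 10 = -8)
(M + W(-7, 2))*(-3 - 1) = (-8 + 1/2)*(-3 - 1) = (-8 + 1/2)*(-4) = -15/2*(-4) = 30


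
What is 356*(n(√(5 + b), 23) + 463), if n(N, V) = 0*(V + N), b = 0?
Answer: 164828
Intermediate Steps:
n(N, V) = 0 (n(N, V) = 0*(N + V) = 0)
356*(n(√(5 + b), 23) + 463) = 356*(0 + 463) = 356*463 = 164828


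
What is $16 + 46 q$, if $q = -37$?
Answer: $-1686$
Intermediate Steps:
$16 + 46 q = 16 + 46 \left(-37\right) = 16 - 1702 = -1686$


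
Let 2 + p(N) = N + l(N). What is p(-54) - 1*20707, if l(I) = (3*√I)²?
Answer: -21249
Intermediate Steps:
l(I) = 9*I
p(N) = -2 + 10*N (p(N) = -2 + (N + 9*N) = -2 + 10*N)
p(-54) - 1*20707 = (-2 + 10*(-54)) - 1*20707 = (-2 - 540) - 20707 = -542 - 20707 = -21249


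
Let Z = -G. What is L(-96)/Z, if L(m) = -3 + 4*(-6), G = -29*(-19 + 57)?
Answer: -27/1102 ≈ -0.024501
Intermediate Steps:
G = -1102 (G = -29*38 = -1102)
L(m) = -27 (L(m) = -3 - 24 = -27)
Z = 1102 (Z = -1*(-1102) = 1102)
L(-96)/Z = -27/1102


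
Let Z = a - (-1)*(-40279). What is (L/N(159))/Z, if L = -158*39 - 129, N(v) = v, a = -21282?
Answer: 2097/3262733 ≈ 0.00064271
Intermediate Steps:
Z = -61561 (Z = -21282 - (-1)*(-40279) = -21282 - 1*40279 = -21282 - 40279 = -61561)
L = -6291 (L = -6162 - 129 = -6291)
(L/N(159))/Z = -6291/159/(-61561) = -6291*1/159*(-1/61561) = -2097/53*(-1/61561) = 2097/3262733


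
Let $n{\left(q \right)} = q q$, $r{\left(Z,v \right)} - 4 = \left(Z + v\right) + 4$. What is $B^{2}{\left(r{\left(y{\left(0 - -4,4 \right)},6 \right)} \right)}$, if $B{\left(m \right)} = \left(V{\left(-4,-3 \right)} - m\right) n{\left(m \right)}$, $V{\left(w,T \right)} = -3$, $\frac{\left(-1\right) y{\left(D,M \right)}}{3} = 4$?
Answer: $400$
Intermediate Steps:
$y{\left(D,M \right)} = -12$ ($y{\left(D,M \right)} = \left(-3\right) 4 = -12$)
$r{\left(Z,v \right)} = 8 + Z + v$ ($r{\left(Z,v \right)} = 4 + \left(\left(Z + v\right) + 4\right) = 4 + \left(4 + Z + v\right) = 8 + Z + v$)
$n{\left(q \right)} = q^{2}$
$B{\left(m \right)} = m^{2} \left(-3 - m\right)$ ($B{\left(m \right)} = \left(-3 - m\right) m^{2} = m^{2} \left(-3 - m\right)$)
$B^{2}{\left(r{\left(y{\left(0 - -4,4 \right)},6 \right)} \right)} = \left(\left(8 - 12 + 6\right)^{2} \left(-3 - \left(8 - 12 + 6\right)\right)\right)^{2} = \left(2^{2} \left(-3 - 2\right)\right)^{2} = \left(4 \left(-3 - 2\right)\right)^{2} = \left(4 \left(-5\right)\right)^{2} = \left(-20\right)^{2} = 400$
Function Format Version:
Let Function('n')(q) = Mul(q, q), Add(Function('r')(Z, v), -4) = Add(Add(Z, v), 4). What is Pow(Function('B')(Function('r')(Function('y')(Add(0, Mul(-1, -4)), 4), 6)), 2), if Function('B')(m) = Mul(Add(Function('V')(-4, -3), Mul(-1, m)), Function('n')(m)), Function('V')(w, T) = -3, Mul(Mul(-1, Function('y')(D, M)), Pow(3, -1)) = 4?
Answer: 400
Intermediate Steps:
Function('y')(D, M) = -12 (Function('y')(D, M) = Mul(-3, 4) = -12)
Function('r')(Z, v) = Add(8, Z, v) (Function('r')(Z, v) = Add(4, Add(Add(Z, v), 4)) = Add(4, Add(4, Z, v)) = Add(8, Z, v))
Function('n')(q) = Pow(q, 2)
Function('B')(m) = Mul(Pow(m, 2), Add(-3, Mul(-1, m))) (Function('B')(m) = Mul(Add(-3, Mul(-1, m)), Pow(m, 2)) = Mul(Pow(m, 2), Add(-3, Mul(-1, m))))
Pow(Function('B')(Function('r')(Function('y')(Add(0, Mul(-1, -4)), 4), 6)), 2) = Pow(Mul(Pow(Add(8, -12, 6), 2), Add(-3, Mul(-1, Add(8, -12, 6)))), 2) = Pow(Mul(Pow(2, 2), Add(-3, Mul(-1, 2))), 2) = Pow(Mul(4, Add(-3, -2)), 2) = Pow(Mul(4, -5), 2) = Pow(-20, 2) = 400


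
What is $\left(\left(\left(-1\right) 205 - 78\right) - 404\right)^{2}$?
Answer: $471969$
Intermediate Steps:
$\left(\left(\left(-1\right) 205 - 78\right) - 404\right)^{2} = \left(\left(-205 - 78\right) - 404\right)^{2} = \left(-283 - 404\right)^{2} = \left(-687\right)^{2} = 471969$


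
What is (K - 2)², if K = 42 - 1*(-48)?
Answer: 7744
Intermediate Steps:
K = 90 (K = 42 + 48 = 90)
(K - 2)² = (90 - 2)² = 88² = 7744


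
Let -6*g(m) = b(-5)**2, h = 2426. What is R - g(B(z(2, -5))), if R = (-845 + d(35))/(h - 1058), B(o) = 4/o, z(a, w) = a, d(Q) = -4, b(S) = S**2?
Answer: 15739/152 ≈ 103.55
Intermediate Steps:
g(m) = -625/6 (g(m) = -((-5)**2)**2/6 = -1/6*25**2 = -1/6*625 = -625/6)
R = -283/456 (R = (-845 - 4)/(2426 - 1058) = -849/1368 = -849*1/1368 = -283/456 ≈ -0.62061)
R - g(B(z(2, -5))) = -283/456 - 1*(-625/6) = -283/456 + 625/6 = 15739/152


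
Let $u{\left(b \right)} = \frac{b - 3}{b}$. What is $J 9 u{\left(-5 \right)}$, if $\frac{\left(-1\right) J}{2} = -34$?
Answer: $\frac{4896}{5} \approx 979.2$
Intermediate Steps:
$J = 68$ ($J = \left(-2\right) \left(-34\right) = 68$)
$u{\left(b \right)} = \frac{-3 + b}{b}$
$J 9 u{\left(-5 \right)} = 68 \cdot 9 \frac{-3 - 5}{-5} = 612 \left(\left(- \frac{1}{5}\right) \left(-8\right)\right) = 612 \cdot \frac{8}{5} = \frac{4896}{5}$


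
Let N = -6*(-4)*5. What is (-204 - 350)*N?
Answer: -66480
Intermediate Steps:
N = 120 (N = 24*5 = 120)
(-204 - 350)*N = (-204 - 350)*120 = -554*120 = -66480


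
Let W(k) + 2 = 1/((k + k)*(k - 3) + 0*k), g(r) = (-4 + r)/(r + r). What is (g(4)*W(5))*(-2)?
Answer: 0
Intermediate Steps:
g(r) = (-4 + r)/(2*r) (g(r) = (-4 + r)/((2*r)) = (-4 + r)*(1/(2*r)) = (-4 + r)/(2*r))
W(k) = -2 + 1/(2*k*(-3 + k)) (W(k) = -2 + 1/((k + k)*(k - 3) + 0*k) = -2 + 1/((2*k)*(-3 + k) + 0) = -2 + 1/(2*k*(-3 + k) + 0) = -2 + 1/(2*k*(-3 + k)))
(g(4)*W(5))*(-2) = (((½)*(-4 + 4)/4)*((½)*(1 - 4*5² + 12*5)/(5*(-3 + 5))))*(-2) = (((½)*(¼)*0)*((½)*(⅕)*(1 - 4*25 + 60)/2))*(-2) = (0*((½)*(⅕)*(½)*(1 - 100 + 60)))*(-2) = (0*((½)*(⅕)*(½)*(-39)))*(-2) = (0*(-39/20))*(-2) = 0*(-2) = 0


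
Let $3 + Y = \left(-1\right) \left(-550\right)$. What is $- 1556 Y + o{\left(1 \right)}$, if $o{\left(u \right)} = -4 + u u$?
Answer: $-851135$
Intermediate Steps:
$o{\left(u \right)} = -4 + u^{2}$
$Y = 547$ ($Y = -3 - -550 = -3 + 550 = 547$)
$- 1556 Y + o{\left(1 \right)} = \left(-1556\right) 547 - \left(4 - 1^{2}\right) = -851132 + \left(-4 + 1\right) = -851132 - 3 = -851135$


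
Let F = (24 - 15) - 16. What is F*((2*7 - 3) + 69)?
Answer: -560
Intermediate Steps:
F = -7 (F = 9 - 16 = -7)
F*((2*7 - 3) + 69) = -7*((2*7 - 3) + 69) = -7*((14 - 3) + 69) = -7*(11 + 69) = -7*80 = -560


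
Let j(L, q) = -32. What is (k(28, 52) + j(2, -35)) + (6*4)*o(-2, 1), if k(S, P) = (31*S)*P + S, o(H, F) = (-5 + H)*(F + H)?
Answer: 45300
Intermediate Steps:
k(S, P) = S + 31*P*S (k(S, P) = 31*P*S + S = S + 31*P*S)
(k(28, 52) + j(2, -35)) + (6*4)*o(-2, 1) = (28*(1 + 31*52) - 32) + (6*4)*((-2)² - 5*1 - 5*(-2) + 1*(-2)) = (28*(1 + 1612) - 32) + 24*(4 - 5 + 10 - 2) = (28*1613 - 32) + 24*7 = (45164 - 32) + 168 = 45132 + 168 = 45300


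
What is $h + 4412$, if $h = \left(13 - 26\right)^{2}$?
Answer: $4581$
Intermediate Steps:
$h = 169$ ($h = \left(13 - 26\right)^{2} = \left(-13\right)^{2} = 169$)
$h + 4412 = 169 + 4412 = 4581$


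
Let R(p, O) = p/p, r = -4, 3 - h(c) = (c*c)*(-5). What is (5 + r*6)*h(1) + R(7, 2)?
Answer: -151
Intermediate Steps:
h(c) = 3 + 5*c² (h(c) = 3 - c*c*(-5) = 3 - c²*(-5) = 3 - (-5)*c² = 3 + 5*c²)
R(p, O) = 1
(5 + r*6)*h(1) + R(7, 2) = (5 - 4*6)*(3 + 5*1²) + 1 = (5 - 24)*(3 + 5*1) + 1 = -19*(3 + 5) + 1 = -19*8 + 1 = -152 + 1 = -151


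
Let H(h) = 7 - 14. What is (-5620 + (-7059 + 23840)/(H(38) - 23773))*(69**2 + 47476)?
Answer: -6982017322297/23780 ≈ -2.9361e+8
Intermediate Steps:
H(h) = -7
(-5620 + (-7059 + 23840)/(H(38) - 23773))*(69**2 + 47476) = (-5620 + (-7059 + 23840)/(-7 - 23773))*(69**2 + 47476) = (-5620 + 16781/(-23780))*(4761 + 47476) = (-5620 + 16781*(-1/23780))*52237 = (-5620 - 16781/23780)*52237 = -133660381/23780*52237 = -6982017322297/23780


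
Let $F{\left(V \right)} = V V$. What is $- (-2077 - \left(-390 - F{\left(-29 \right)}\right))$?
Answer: $846$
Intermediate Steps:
$F{\left(V \right)} = V^{2}$
$- (-2077 - \left(-390 - F{\left(-29 \right)}\right)) = - (-2077 - \left(-390 - \left(-29\right)^{2}\right)) = - (-2077 - \left(-390 - 841\right)) = - (-2077 - -1231) = - (-2077 + 1231) = \left(-1\right) \left(-846\right) = 846$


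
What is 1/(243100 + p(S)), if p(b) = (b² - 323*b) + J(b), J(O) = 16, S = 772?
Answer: 1/589744 ≈ 1.6957e-6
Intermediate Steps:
p(b) = 16 + b² - 323*b (p(b) = (b² - 323*b) + 16 = 16 + b² - 323*b)
1/(243100 + p(S)) = 1/(243100 + (16 + 772² - 323*772)) = 1/(243100 + (16 + 595984 - 249356)) = 1/(243100 + 346644) = 1/589744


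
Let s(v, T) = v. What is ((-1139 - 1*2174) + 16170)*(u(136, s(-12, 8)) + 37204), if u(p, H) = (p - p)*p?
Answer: 478331828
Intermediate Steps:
u(p, H) = 0 (u(p, H) = 0*p = 0)
((-1139 - 1*2174) + 16170)*(u(136, s(-12, 8)) + 37204) = ((-1139 - 1*2174) + 16170)*(0 + 37204) = ((-1139 - 2174) + 16170)*37204 = (-3313 + 16170)*37204 = 12857*37204 = 478331828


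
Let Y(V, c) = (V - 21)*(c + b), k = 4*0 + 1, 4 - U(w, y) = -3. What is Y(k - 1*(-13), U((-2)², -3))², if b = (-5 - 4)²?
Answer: 379456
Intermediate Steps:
U(w, y) = 7 (U(w, y) = 4 - 1*(-3) = 4 + 3 = 7)
b = 81 (b = (-9)² = 81)
k = 1 (k = 0 + 1 = 1)
Y(V, c) = (-21 + V)*(81 + c) (Y(V, c) = (V - 21)*(c + 81) = (-21 + V)*(81 + c))
Y(k - 1*(-13), U((-2)², -3))² = (-1701 - 21*7 + 81*(1 - 1*(-13)) + (1 - 1*(-13))*7)² = (-1701 - 147 + 81*(1 + 13) + (1 + 13)*7)² = (-1701 - 147 + 81*14 + 14*7)² = (-1701 - 147 + 1134 + 98)² = (-616)² = 379456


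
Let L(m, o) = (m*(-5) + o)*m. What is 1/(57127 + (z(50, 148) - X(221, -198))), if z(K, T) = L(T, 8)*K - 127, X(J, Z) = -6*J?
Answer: -1/5358474 ≈ -1.8662e-7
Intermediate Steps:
L(m, o) = m*(o - 5*m) (L(m, o) = (-5*m + o)*m = (o - 5*m)*m = m*(o - 5*m))
z(K, T) = -127 + K*T*(8 - 5*T) (z(K, T) = (T*(8 - 5*T))*K - 127 = K*T*(8 - 5*T) - 127 = -127 + K*T*(8 - 5*T))
1/(57127 + (z(50, 148) - X(221, -198))) = 1/(57127 + ((-127 - 1*50*148*(-8 + 5*148)) - (-6)*221)) = 1/(57127 + ((-127 - 1*50*148*(-8 + 740)) - 1*(-1326))) = 1/(57127 + ((-127 - 1*50*148*732) + 1326)) = 1/(57127 + ((-127 - 5416800) + 1326)) = 1/(57127 + (-5416927 + 1326)) = 1/(57127 - 5415601) = 1/(-5358474) = -1/5358474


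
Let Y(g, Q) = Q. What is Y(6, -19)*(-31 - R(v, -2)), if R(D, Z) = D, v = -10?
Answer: 399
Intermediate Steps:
Y(6, -19)*(-31 - R(v, -2)) = -19*(-31 - 1*(-10)) = -19*(-31 + 10) = -19*(-21) = 399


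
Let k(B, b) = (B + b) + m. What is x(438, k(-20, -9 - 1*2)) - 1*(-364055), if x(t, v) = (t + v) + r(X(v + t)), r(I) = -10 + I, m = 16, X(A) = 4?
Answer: 364472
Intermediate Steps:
k(B, b) = 16 + B + b (k(B, b) = (B + b) + 16 = 16 + B + b)
x(t, v) = -6 + t + v (x(t, v) = (t + v) + (-10 + 4) = (t + v) - 6 = -6 + t + v)
x(438, k(-20, -9 - 1*2)) - 1*(-364055) = (-6 + 438 + (16 - 20 + (-9 - 1*2))) - 1*(-364055) = (-6 + 438 + (16 - 20 + (-9 - 2))) + 364055 = (-6 + 438 + (16 - 20 - 11)) + 364055 = (-6 + 438 - 15) + 364055 = 417 + 364055 = 364472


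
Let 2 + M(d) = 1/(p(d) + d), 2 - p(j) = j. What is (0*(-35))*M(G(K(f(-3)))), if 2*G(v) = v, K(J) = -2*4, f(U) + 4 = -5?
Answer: 0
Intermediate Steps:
p(j) = 2 - j
f(U) = -9 (f(U) = -4 - 5 = -9)
K(J) = -8
G(v) = v/2
M(d) = -3/2 (M(d) = -2 + 1/((2 - d) + d) = -2 + 1/2 = -2 + ½ = -3/2)
(0*(-35))*M(G(K(f(-3)))) = (0*(-35))*(-3/2) = 0*(-3/2) = 0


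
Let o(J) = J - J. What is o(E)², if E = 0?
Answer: 0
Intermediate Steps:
o(J) = 0
o(E)² = 0² = 0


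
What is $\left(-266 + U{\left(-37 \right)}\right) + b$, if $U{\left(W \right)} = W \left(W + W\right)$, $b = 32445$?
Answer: $34917$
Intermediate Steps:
$U{\left(W \right)} = 2 W^{2}$ ($U{\left(W \right)} = W 2 W = 2 W^{2}$)
$\left(-266 + U{\left(-37 \right)}\right) + b = \left(-266 + 2 \left(-37\right)^{2}\right) + 32445 = \left(-266 + 2 \cdot 1369\right) + 32445 = \left(-266 + 2738\right) + 32445 = 2472 + 32445 = 34917$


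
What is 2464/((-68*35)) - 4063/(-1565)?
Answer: 41527/26605 ≈ 1.5609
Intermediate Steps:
2464/((-68*35)) - 4063/(-1565) = 2464/(-2380) - 4063*(-1/1565) = 2464*(-1/2380) + 4063/1565 = -88/85 + 4063/1565 = 41527/26605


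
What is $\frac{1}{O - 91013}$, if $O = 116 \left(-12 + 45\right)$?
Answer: $- \frac{1}{87185} \approx -1.147 \cdot 10^{-5}$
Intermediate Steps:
$O = 3828$ ($O = 116 \cdot 33 = 3828$)
$\frac{1}{O - 91013} = \frac{1}{3828 - 91013} = \frac{1}{-87185} = - \frac{1}{87185}$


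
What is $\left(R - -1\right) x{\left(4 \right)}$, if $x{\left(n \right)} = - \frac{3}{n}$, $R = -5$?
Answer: $3$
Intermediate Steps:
$\left(R - -1\right) x{\left(4 \right)} = \left(-5 - -1\right) \left(- \frac{3}{4}\right) = \left(-5 + \left(3 - 2\right)\right) \left(\left(-3\right) \frac{1}{4}\right) = \left(-5 + 1\right) \left(- \frac{3}{4}\right) = \left(-4\right) \left(- \frac{3}{4}\right) = 3$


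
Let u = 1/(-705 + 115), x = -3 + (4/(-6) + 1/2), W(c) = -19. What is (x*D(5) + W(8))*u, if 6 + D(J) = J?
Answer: 19/708 ≈ 0.026836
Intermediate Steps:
D(J) = -6 + J
x = -19/6 (x = -3 + (4*(-⅙) + 1*(½)) = -3 + (-⅔ + ½) = -3 - ⅙ = -19/6 ≈ -3.1667)
u = -1/590 (u = 1/(-590) = -1/590 ≈ -0.0016949)
(x*D(5) + W(8))*u = (-19*(-6 + 5)/6 - 19)*(-1/590) = (-19/6*(-1) - 19)*(-1/590) = (19/6 - 19)*(-1/590) = -95/6*(-1/590) = 19/708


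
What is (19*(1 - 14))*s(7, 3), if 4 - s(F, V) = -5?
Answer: -2223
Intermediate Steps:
s(F, V) = 9 (s(F, V) = 4 - 1*(-5) = 4 + 5 = 9)
(19*(1 - 14))*s(7, 3) = (19*(1 - 14))*9 = (19*(-13))*9 = -247*9 = -2223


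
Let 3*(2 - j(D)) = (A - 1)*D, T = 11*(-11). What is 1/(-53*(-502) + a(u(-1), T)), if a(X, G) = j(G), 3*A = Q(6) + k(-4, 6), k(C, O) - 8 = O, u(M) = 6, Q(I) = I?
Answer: 9/241529 ≈ 3.7263e-5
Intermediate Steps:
k(C, O) = 8 + O
A = 20/3 (A = (6 + (8 + 6))/3 = (6 + 14)/3 = (⅓)*20 = 20/3 ≈ 6.6667)
T = -121
j(D) = 2 - 17*D/9 (j(D) = 2 - (20/3 - 1)*D/3 = 2 - 17*D/9)
a(X, G) = 2 - 17*G/9
1/(-53*(-502) + a(u(-1), T)) = 1/(-53*(-502) + (2 - 17/9*(-121))) = 1/(26606 + (2 + 2057/9)) = 1/(26606 + 2075/9) = 1/(241529/9) = 9/241529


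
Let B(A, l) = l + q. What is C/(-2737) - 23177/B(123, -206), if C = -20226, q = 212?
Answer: -63314093/16422 ≈ -3855.4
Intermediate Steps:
B(A, l) = 212 + l (B(A, l) = l + 212 = 212 + l)
C/(-2737) - 23177/B(123, -206) = -20226/(-2737) - 23177/(212 - 206) = -20226*(-1/2737) - 23177/6 = 20226/2737 - 23177*1/6 = 20226/2737 - 23177/6 = -63314093/16422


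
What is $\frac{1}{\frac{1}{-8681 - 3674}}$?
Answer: $-12355$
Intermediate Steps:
$\frac{1}{\frac{1}{-8681 - 3674}} = \frac{1}{\frac{1}{-12355}} = \frac{1}{- \frac{1}{12355}} = -12355$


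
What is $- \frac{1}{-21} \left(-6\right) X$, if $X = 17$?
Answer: $- \frac{34}{7} \approx -4.8571$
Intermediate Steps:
$- \frac{1}{-21} \left(-6\right) X = - \frac{1}{-21} \left(-6\right) 17 = \left(-1\right) \left(- \frac{1}{21}\right) \left(-6\right) 17 = \frac{1}{21} \left(-6\right) 17 = \left(- \frac{2}{7}\right) 17 = - \frac{34}{7}$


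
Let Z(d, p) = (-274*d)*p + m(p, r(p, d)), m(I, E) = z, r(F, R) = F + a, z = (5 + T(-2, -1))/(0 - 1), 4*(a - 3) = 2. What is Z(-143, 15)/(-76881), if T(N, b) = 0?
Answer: -587725/76881 ≈ -7.6446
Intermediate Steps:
a = 7/2 (a = 3 + (¼)*2 = 3 + ½ = 7/2 ≈ 3.5000)
z = -5 (z = (5 + 0)/(0 - 1) = 5/(-1) = 5*(-1) = -5)
r(F, R) = 7/2 + F (r(F, R) = F + 7/2 = 7/2 + F)
m(I, E) = -5
Z(d, p) = -5 - 274*d*p (Z(d, p) = (-274*d)*p - 5 = -274*d*p - 5 = -5 - 274*d*p)
Z(-143, 15)/(-76881) = (-5 - 274*(-143)*15)/(-76881) = (-5 + 587730)*(-1/76881) = 587725*(-1/76881) = -587725/76881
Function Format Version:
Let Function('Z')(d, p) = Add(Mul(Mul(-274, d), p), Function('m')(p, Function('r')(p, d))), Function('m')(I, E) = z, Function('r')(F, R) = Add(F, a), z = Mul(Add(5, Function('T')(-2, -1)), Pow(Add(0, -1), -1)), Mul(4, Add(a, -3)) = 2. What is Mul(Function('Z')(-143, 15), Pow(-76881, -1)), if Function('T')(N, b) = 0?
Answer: Rational(-587725, 76881) ≈ -7.6446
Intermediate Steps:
a = Rational(7, 2) (a = Add(3, Mul(Rational(1, 4), 2)) = Add(3, Rational(1, 2)) = Rational(7, 2) ≈ 3.5000)
z = -5 (z = Mul(Add(5, 0), Pow(Add(0, -1), -1)) = Mul(5, Pow(-1, -1)) = Mul(5, -1) = -5)
Function('r')(F, R) = Add(Rational(7, 2), F) (Function('r')(F, R) = Add(F, Rational(7, 2)) = Add(Rational(7, 2), F))
Function('m')(I, E) = -5
Function('Z')(d, p) = Add(-5, Mul(-274, d, p)) (Function('Z')(d, p) = Add(Mul(Mul(-274, d), p), -5) = Add(Mul(-274, d, p), -5) = Add(-5, Mul(-274, d, p)))
Mul(Function('Z')(-143, 15), Pow(-76881, -1)) = Mul(Add(-5, Mul(-274, -143, 15)), Pow(-76881, -1)) = Mul(Add(-5, 587730), Rational(-1, 76881)) = Mul(587725, Rational(-1, 76881)) = Rational(-587725, 76881)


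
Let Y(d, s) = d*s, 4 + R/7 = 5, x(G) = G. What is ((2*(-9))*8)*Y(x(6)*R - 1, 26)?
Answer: -153504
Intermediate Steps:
R = 7 (R = -28 + 7*5 = -28 + 35 = 7)
((2*(-9))*8)*Y(x(6)*R - 1, 26) = ((2*(-9))*8)*((6*7 - 1)*26) = (-18*8)*((42 - 1)*26) = -5904*26 = -144*1066 = -153504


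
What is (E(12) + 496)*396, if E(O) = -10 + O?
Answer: 197208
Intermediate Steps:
(E(12) + 496)*396 = ((-10 + 12) + 496)*396 = (2 + 496)*396 = 498*396 = 197208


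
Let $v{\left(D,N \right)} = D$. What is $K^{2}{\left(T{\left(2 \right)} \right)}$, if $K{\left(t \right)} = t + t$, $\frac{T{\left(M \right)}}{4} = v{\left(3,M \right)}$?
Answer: $576$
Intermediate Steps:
$T{\left(M \right)} = 12$ ($T{\left(M \right)} = 4 \cdot 3 = 12$)
$K{\left(t \right)} = 2 t$
$K^{2}{\left(T{\left(2 \right)} \right)} = \left(2 \cdot 12\right)^{2} = 24^{2} = 576$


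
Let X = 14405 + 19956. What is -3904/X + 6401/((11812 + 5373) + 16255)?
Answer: 89395001/1149031840 ≈ 0.077800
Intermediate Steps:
X = 34361
-3904/X + 6401/((11812 + 5373) + 16255) = -3904/34361 + 6401/((11812 + 5373) + 16255) = -3904*1/34361 + 6401/(17185 + 16255) = -3904/34361 + 6401/33440 = 89395001/1149031840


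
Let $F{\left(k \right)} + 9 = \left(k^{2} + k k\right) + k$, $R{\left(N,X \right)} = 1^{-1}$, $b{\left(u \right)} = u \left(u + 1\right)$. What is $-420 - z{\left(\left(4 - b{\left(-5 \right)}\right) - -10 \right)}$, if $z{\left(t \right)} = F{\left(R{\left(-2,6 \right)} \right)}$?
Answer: $-414$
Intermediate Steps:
$b{\left(u \right)} = u \left(1 + u\right)$
$R{\left(N,X \right)} = 1$
$F{\left(k \right)} = -9 + k + 2 k^{2}$ ($F{\left(k \right)} = -9 + \left(\left(k^{2} + k k\right) + k\right) = -9 + \left(\left(k^{2} + k^{2}\right) + k\right) = -9 + \left(2 k^{2} + k\right) = -9 + \left(k + 2 k^{2}\right) = -9 + k + 2 k^{2}$)
$z{\left(t \right)} = -6$ ($z{\left(t \right)} = -9 + 1 + 2 \cdot 1^{2} = -9 + 1 + 2 \cdot 1 = -9 + 1 + 2 = -6$)
$-420 - z{\left(\left(4 - b{\left(-5 \right)}\right) - -10 \right)} = -420 - -6 = -420 + 6 = -414$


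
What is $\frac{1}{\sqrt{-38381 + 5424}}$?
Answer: $- \frac{i \sqrt{32957}}{32957} \approx - 0.0055084 i$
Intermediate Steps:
$\frac{1}{\sqrt{-38381 + 5424}} = \frac{1}{\sqrt{-32957}} = \frac{1}{i \sqrt{32957}} = - \frac{i \sqrt{32957}}{32957}$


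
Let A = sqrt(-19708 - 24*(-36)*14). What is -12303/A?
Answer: 12303*I*sqrt(1903)/3806 ≈ 141.01*I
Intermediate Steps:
A = 2*I*sqrt(1903) (A = sqrt(-19708 + 864*14) = sqrt(-19708 + 12096) = sqrt(-7612) = 2*I*sqrt(1903) ≈ 87.247*I)
-12303/A = -12303*(-I*sqrt(1903)/3806) = -(-12303)*I*sqrt(1903)/3806 = 12303*I*sqrt(1903)/3806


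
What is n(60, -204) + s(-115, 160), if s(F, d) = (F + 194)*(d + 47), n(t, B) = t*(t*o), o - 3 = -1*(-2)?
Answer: 34353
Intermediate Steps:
o = 5 (o = 3 - 1*(-2) = 3 + 2 = 5)
n(t, B) = 5*t² (n(t, B) = t*(t*5) = t*(5*t) = 5*t²)
s(F, d) = (47 + d)*(194 + F) (s(F, d) = (194 + F)*(47 + d) = (47 + d)*(194 + F))
n(60, -204) + s(-115, 160) = 5*60² + (9118 + 47*(-115) + 194*160 - 115*160) = 5*3600 + (9118 - 5405 + 31040 - 18400) = 18000 + 16353 = 34353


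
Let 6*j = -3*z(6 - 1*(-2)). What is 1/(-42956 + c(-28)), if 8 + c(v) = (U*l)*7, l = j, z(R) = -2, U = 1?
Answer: -1/42957 ≈ -2.3279e-5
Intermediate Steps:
j = 1 (j = (-3*(-2))/6 = (1/6)*6 = 1)
l = 1
c(v) = -1 (c(v) = -8 + (1*1)*7 = -8 + 1*7 = -8 + 7 = -1)
1/(-42956 + c(-28)) = 1/(-42956 - 1) = 1/(-42957) = -1/42957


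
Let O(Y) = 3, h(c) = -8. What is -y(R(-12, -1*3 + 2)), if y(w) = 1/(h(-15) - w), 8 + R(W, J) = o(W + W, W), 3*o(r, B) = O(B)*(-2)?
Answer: -½ ≈ -0.50000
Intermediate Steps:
o(r, B) = -2 (o(r, B) = (3*(-2))/3 = (⅓)*(-6) = -2)
R(W, J) = -10 (R(W, J) = -8 - 2 = -10)
y(w) = 1/(-8 - w)
-y(R(-12, -1*3 + 2)) = -(-1)/(8 - 10) = -(-1)/(-2) = -(-1)*(-1)/2 = -1*½ = -½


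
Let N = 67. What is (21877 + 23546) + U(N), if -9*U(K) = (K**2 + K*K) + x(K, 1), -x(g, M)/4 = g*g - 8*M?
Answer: 46417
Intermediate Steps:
x(g, M) = -4*g**2 + 32*M (x(g, M) = -4*(g*g - 8*M) = -4*(g**2 - 8*M) = -4*g**2 + 32*M)
U(K) = -32/9 + 2*K**2/9 (U(K) = -((K**2 + K*K) + (-4*K**2 + 32*1))/9 = -((K**2 + K**2) + (-4*K**2 + 32))/9 = -(2*K**2 + (32 - 4*K**2))/9 = -(32 - 2*K**2)/9 = -32/9 + 2*K**2/9)
(21877 + 23546) + U(N) = (21877 + 23546) + (-32/9 + (2/9)*67**2) = 45423 + (-32/9 + (2/9)*4489) = 45423 + (-32/9 + 8978/9) = 45423 + 994 = 46417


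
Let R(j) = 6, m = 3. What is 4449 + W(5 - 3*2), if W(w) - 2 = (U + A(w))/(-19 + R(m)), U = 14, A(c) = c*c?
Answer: 57848/13 ≈ 4449.8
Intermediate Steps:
A(c) = c²
W(w) = 12/13 - w²/13 (W(w) = 2 + (14 + w²)/(-19 + 6) = 2 + (14 + w²)/(-13) = 2 + (14 + w²)*(-1/13) = 2 + (-14/13 - w²/13) = 12/13 - w²/13)
4449 + W(5 - 3*2) = 4449 + (12/13 - (5 - 3*2)²/13) = 4449 + (12/13 - (5 - 6)²/13) = 4449 + (12/13 - 1/13*(-1)²) = 4449 + (12/13 - 1/13*1) = 4449 + (12/13 - 1/13) = 4449 + 11/13 = 57848/13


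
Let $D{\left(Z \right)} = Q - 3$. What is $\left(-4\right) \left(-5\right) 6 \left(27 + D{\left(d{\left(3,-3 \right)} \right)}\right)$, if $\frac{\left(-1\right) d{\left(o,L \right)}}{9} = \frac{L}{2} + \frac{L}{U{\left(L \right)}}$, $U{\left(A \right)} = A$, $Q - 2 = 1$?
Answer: $3240$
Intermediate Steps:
$Q = 3$ ($Q = 2 + 1 = 3$)
$d{\left(o,L \right)} = -9 - \frac{9 L}{2}$ ($d{\left(o,L \right)} = - 9 \left(\frac{L}{2} + \frac{L}{L}\right) = - 9 \left(L \frac{1}{2} + 1\right) = - 9 \left(\frac{L}{2} + 1\right) = - 9 \left(1 + \frac{L}{2}\right) = -9 - \frac{9 L}{2}$)
$D{\left(Z \right)} = 0$ ($D{\left(Z \right)} = 3 - 3 = 0$)
$\left(-4\right) \left(-5\right) 6 \left(27 + D{\left(d{\left(3,-3 \right)} \right)}\right) = \left(-4\right) \left(-5\right) 6 \left(27 + 0\right) = 20 \cdot 6 \cdot 27 = 120 \cdot 27 = 3240$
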